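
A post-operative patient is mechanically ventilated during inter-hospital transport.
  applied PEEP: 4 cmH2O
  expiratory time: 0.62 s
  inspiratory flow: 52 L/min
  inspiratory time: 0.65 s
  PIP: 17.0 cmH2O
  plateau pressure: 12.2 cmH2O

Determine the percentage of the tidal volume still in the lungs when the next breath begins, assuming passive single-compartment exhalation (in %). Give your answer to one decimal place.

Flow: 52 L/min ÷ 60 = 0.8667 L/s.
Vt = flow × Ti = 0.8667 L/s × 0.65 s × 1000 mL/L = 563.36 mL.
R = (PIP − Pplat)/V̇ = (17.0 − 12.2) / 0.8667 = 4.8/0.8667 = 5.538 cmH2O·s/L.
C = Vt/(Pplat − PEEP) = 563.36 / (12.2 − 4) = 563.36/8.2 = 68.702 mL/cmH2O.
τ = R × C = 5.538 × 0.0687 L/cmH2O = 0.3805 s.
Fraction remaining at end-expiration = e^(−Te/τ) = e^(−0.62/0.3805) = 0.196 → 19.6%.

19.6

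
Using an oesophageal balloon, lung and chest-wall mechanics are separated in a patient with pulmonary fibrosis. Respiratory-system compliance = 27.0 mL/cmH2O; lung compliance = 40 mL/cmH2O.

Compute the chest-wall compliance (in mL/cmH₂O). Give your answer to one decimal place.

83.1

1/Ccw = 1/Crs − 1/CL.
1/Ccw = 1/27.0 − 1/40 = 0.01204.
Ccw = 83.056 mL/cmH2O.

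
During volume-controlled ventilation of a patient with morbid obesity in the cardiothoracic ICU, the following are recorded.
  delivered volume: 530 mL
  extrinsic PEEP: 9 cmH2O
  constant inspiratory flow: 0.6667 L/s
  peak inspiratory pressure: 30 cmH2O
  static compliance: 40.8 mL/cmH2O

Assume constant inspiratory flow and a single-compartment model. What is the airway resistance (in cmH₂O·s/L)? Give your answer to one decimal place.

12.0

Equation of motion (constant flow): PIP = Vt/C + R·V̇ + PEEP.
R·V̇ = PIP − Vt/C − PEEP = 30 − 530/40.8 − 9 = 30 − 12.99 − 9 = 8.01 cmH2O.
R = 8.01 / 0.6667 = 12.014 cmH2O·s/L.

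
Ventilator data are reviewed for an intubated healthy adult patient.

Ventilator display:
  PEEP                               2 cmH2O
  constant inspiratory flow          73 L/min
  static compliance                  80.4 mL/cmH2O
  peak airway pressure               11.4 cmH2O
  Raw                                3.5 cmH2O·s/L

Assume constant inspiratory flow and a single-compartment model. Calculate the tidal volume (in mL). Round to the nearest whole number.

Flow: 73 L/min ÷ 60 = 1.2167 L/s.
Equation of motion (constant flow): PIP = Vt/C + R·V̇ + PEEP.
Vt/C = PIP − R·V̇ − PEEP = 11.4 − 4.258 − 2 = 5.142 cmH2O.
Vt = C × 5.142 = 80.4 × 5.142 = 413.42 mL.

413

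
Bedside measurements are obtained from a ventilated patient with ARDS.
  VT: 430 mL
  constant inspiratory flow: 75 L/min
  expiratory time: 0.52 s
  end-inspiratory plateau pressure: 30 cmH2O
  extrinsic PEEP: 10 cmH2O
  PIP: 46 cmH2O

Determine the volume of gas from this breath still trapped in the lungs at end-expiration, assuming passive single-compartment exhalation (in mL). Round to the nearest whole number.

Flow: 75 L/min ÷ 60 = 1.25 L/s.
R = (PIP − Pplat)/V̇ = (46 − 30) / 1.25 = 16.0/1.25 = 12.8 cmH2O·s/L.
C = Vt/(Pplat − PEEP) = 430.0 / (30 − 10) = 430.0/20.0 = 21.5 mL/cmH2O.
τ = R × C = 12.8 × 0.0215 L/cmH2O = 0.2752 s.
Fraction remaining = e^(−Te/τ) = e^(−0.52/0.2752) = 0.1511.
Trapped volume = 430.0 × 0.1511 = 64.973 mL.

65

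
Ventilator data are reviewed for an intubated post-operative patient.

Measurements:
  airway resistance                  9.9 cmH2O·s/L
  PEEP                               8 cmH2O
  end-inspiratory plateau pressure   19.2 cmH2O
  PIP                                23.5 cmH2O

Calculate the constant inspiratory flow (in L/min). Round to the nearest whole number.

flow = (PIP − Pplat) / Raw = (23.5 − 19.2) / 9.9 = 0.4343 L/s × 60 = 26.058 L/min.

26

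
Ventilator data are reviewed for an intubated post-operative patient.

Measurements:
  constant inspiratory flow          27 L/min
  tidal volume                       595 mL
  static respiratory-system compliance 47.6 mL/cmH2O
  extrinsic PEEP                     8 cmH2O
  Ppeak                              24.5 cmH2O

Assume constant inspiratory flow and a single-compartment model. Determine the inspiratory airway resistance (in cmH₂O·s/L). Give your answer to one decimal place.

Flow: 27 L/min ÷ 60 = 0.45 L/s.
Equation of motion (constant flow): PIP = Vt/C + R·V̇ + PEEP.
R·V̇ = PIP − Vt/C − PEEP = 24.5 − 595/47.6 − 8 = 24.5 − 12.5 − 8 = 4.0 cmH2O.
R = 4.0 / 0.45 = 8.889 cmH2O·s/L.

8.9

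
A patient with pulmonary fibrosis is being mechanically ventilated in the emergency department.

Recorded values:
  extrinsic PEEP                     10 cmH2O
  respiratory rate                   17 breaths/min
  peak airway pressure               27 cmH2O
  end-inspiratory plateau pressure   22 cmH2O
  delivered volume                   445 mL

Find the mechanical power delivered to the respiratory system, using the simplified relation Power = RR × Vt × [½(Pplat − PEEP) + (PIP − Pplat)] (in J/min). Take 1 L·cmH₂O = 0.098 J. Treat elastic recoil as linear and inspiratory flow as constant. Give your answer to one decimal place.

8.2

Per-breath work = Vt × [½(Pplat−PEEP) + (PIP−Pplat)] = 0.445 × [0.5×12.0 + 5.0] = 0.445 × 11.0 = 4.895 L·cmH2O.
Power = 17 × 4.895 = 83.215 L·cmH2O/min.
× 0.098 J/(L·cmH2O) → 8.155 J/min.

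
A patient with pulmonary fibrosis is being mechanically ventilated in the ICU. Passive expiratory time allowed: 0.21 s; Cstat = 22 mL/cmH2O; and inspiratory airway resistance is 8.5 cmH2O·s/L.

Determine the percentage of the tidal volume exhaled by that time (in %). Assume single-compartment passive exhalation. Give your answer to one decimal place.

67.5

τ = R × C = 8.5 × 22 mL/cmH2O = 8.5 × 0.022 L/cmH2O = 0.187 s.
Passive exhalation: V(t)/V₀ = e^(−t/τ) = e^(−0.21/0.187) = 0.3253.
Fraction exhaled = 1 − 0.3253 = 0.6747 → 67.47%.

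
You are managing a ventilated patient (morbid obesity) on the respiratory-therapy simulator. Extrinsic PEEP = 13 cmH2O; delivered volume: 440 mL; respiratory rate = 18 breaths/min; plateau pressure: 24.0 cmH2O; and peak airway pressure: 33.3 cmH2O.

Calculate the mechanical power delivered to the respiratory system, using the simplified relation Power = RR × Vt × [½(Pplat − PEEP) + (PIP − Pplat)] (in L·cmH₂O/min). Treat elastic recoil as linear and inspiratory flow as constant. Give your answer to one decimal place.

117.2

Per-breath work = Vt × [½(Pplat−PEEP) + (PIP−Pplat)] = 0.440 × [0.5×11.0 + 9.3] = 0.440 × 14.8 = 6.512 L·cmH2O.
Power = 18 × 6.512 = 117.22 L·cmH2O/min.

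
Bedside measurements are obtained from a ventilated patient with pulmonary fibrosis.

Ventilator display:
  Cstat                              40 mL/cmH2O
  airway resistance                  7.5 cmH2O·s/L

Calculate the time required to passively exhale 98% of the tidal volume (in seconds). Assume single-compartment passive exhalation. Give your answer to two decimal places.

1.17

τ = R × C = 7.5 × 40 mL/cmH2O = 7.5 × 0.040 L/cmH2O = 0.3 s.
Exhaled fraction f = 1 − e^(−t/τ) → t = −τ·ln(1 − f) = −0.3·ln(0.02) = 1.174 s.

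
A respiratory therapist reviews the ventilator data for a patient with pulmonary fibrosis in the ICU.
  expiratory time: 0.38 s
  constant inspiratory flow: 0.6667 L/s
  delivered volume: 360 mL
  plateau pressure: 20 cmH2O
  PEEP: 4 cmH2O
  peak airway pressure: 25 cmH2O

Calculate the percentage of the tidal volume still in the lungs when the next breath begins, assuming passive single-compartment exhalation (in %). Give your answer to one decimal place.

R = (PIP − Pplat)/V̇ = (25 − 20) / 0.6667 = 5.0/0.6667 = 7.5 cmH2O·s/L.
C = Vt/(Pplat − PEEP) = 360.0 / (20 − 4) = 360.0/16.0 = 22.5 mL/cmH2O.
τ = R × C = 7.5 × 0.0225 L/cmH2O = 0.1688 s.
Fraction remaining at end-expiration = e^(−Te/τ) = e^(−0.38/0.1688) = 0.1053 → 10.53%.

10.5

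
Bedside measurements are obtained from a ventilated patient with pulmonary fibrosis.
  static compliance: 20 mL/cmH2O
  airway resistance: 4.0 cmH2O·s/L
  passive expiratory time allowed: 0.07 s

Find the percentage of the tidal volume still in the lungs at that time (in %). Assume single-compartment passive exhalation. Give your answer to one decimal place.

τ = R × C = 4.0 × 20 mL/cmH2O = 4.0 × 0.020 L/cmH2O = 0.08 s.
Passive exhalation: V(t)/V₀ = e^(−t/τ) = e^(−0.07/0.08) = 0.4169.
Fraction remaining = 0.4169 → 41.69%.

41.7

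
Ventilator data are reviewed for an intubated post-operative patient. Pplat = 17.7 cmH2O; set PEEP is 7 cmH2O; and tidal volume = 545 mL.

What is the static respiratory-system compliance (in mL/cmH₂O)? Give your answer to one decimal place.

Cstat = Vt / (Pplat − PEEP) = 545 / (17.7 − 7) = 545 / 10.7 = 50.935 mL/cmH2O.

50.9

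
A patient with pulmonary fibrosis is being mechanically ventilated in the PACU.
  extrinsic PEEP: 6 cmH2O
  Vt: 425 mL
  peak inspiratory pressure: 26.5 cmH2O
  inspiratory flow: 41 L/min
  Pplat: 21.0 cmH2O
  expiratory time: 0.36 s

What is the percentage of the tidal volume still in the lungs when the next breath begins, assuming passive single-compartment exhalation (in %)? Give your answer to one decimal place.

20.6

Flow: 41 L/min ÷ 60 = 0.6833 L/s.
R = (PIP − Pplat)/V̇ = (26.5 − 21.0) / 0.6833 = 5.5/0.6833 = 8.049 cmH2O·s/L.
C = Vt/(Pplat − PEEP) = 425.0 / (21.0 − 6) = 425.0/15.0 = 28.333 mL/cmH2O.
τ = R × C = 8.049 × 0.02833 L/cmH2O = 0.228 s.
Fraction remaining at end-expiration = e^(−Te/τ) = e^(−0.36/0.228) = 0.2062 → 20.62%.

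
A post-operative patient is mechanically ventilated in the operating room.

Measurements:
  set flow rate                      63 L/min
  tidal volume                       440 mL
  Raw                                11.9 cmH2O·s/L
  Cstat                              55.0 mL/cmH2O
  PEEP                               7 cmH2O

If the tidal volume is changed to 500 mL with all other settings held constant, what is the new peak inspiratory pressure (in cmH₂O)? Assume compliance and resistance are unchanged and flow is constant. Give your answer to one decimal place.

Flow: 63 L/min ÷ 60 = 1.05 L/s.
PIP = Vt/C + R·V̇ + PEEP (constant-flow equation of motion).
Only the elastic term changes: ΔPIP = ΔVt / C = (500 − 440) / 55.0 = 1.091 cmH2O.
Original PIP = 440/55.0 + 11.9×1.05 + 7 = 27.495 cmH2O; new PIP = 27.495 + (1.091) = 28.586 cmH2O.

28.6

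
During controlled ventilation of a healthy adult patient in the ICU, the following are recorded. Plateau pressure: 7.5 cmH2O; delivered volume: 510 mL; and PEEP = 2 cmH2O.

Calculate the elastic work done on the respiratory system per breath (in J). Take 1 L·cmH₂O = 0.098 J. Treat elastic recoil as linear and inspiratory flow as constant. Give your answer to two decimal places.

0.14

Elastic work ≈ ½ × (Pplat − PEEP) × Vt = 0.5 × (7.5 − 2) × 0.510 L = 0.5 × 5.5 × 0.510 = 1.403 L·cmH2O.
× 0.098 J/(L·cmH2O) → 0.1375 J.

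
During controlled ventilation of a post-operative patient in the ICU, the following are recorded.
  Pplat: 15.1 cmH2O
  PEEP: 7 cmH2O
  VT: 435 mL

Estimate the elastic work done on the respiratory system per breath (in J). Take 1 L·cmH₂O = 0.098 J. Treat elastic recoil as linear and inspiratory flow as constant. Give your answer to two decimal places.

Elastic work ≈ ½ × (Pplat − PEEP) × Vt = 0.5 × (15.1 − 7) × 0.435 L = 0.5 × 8.1 × 0.435 = 1.762 L·cmH2O.
× 0.098 J/(L·cmH2O) → 0.1727 J.

0.17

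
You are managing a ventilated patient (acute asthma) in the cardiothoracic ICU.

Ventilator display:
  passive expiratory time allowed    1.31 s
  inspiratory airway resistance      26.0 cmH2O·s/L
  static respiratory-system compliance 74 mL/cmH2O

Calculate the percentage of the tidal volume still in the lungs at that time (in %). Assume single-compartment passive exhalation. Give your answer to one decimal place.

τ = R × C = 26.0 × 74 mL/cmH2O = 26.0 × 0.074 L/cmH2O = 1.924 s.
Passive exhalation: V(t)/V₀ = e^(−t/τ) = e^(−1.31/1.924) = 0.5062.
Fraction remaining = 0.5062 → 50.62%.

50.6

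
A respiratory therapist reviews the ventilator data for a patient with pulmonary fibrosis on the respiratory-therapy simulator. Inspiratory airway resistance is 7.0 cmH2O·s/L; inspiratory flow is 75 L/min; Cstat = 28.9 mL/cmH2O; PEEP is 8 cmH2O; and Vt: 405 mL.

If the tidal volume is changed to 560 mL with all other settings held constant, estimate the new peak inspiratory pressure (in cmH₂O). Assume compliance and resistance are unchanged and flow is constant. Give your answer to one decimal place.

Flow: 75 L/min ÷ 60 = 1.25 L/s.
PIP = Vt/C + R·V̇ + PEEP (constant-flow equation of motion).
Only the elastic term changes: ΔPIP = ΔVt / C = (560 − 405) / 28.9 = 5.363 cmH2O.
Original PIP = 405/28.9 + 7.0×1.25 + 8 = 30.764 cmH2O; new PIP = 30.764 + (5.363) = 36.127 cmH2O.

36.1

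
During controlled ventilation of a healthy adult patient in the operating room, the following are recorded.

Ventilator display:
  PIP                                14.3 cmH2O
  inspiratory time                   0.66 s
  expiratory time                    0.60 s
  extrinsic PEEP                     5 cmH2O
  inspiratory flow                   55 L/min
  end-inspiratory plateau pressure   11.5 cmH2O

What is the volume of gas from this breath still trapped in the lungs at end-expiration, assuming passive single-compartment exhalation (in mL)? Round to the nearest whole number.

Flow: 55 L/min ÷ 60 = 0.9167 L/s.
Vt = flow × Ti = 0.9167 L/s × 0.66 s × 1000 mL/L = 605.02 mL.
R = (PIP − Pplat)/V̇ = (14.3 − 11.5) / 0.9167 = 2.8/0.9167 = 3.054 cmH2O·s/L.
C = Vt/(Pplat − PEEP) = 605.02 / (11.5 − 5) = 605.02/6.5 = 93.08 mL/cmH2O.
τ = R × C = 3.054 × 0.09308 L/cmH2O = 0.2843 s.
Fraction remaining = e^(−Te/τ) = e^(−0.60/0.2843) = 0.1212.
Trapped volume = 605.02 × 0.1212 = 73.328 mL.

73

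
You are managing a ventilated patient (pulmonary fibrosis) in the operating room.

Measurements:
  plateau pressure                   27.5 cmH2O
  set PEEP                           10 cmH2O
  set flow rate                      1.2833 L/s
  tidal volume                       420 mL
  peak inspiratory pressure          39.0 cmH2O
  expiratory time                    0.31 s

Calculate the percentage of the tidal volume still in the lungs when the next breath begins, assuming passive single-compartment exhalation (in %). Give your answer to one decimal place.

R = (PIP − Pplat)/V̇ = (39.0 − 27.5) / 1.2833 = 11.5/1.2833 = 8.961 cmH2O·s/L.
C = Vt/(Pplat − PEEP) = 420.0 / (27.5 − 10) = 420.0/17.5 = 24.0 mL/cmH2O.
τ = R × C = 8.961 × 0.024 L/cmH2O = 0.2151 s.
Fraction remaining at end-expiration = e^(−Te/τ) = e^(−0.31/0.2151) = 0.2366 → 23.66%.

23.7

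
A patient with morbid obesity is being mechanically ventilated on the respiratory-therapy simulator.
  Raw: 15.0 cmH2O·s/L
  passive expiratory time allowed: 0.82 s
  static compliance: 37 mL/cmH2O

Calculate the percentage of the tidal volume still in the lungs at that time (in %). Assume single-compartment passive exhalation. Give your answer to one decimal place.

22.8

τ = R × C = 15.0 × 37 mL/cmH2O = 15.0 × 0.037 L/cmH2O = 0.555 s.
Passive exhalation: V(t)/V₀ = e^(−t/τ) = e^(−0.82/0.555) = 0.2282.
Fraction remaining = 0.2282 → 22.82%.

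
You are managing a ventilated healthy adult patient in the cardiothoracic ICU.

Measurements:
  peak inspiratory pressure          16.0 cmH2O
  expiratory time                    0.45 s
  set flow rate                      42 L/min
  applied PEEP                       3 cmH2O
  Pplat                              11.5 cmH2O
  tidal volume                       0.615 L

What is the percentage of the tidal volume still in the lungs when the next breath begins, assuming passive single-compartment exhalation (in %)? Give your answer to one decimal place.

Flow: 42 L/min ÷ 60 = 0.7 L/s.
R = (PIP − Pplat)/V̇ = (16.0 − 11.5) / 0.7 = 4.5/0.7 = 6.429 cmH2O·s/L.
C = Vt/(Pplat − PEEP) = 615.0 / (11.5 − 3) = 615.0/8.5 = 72.353 mL/cmH2O.
τ = R × C = 6.429 × 0.07235 L/cmH2O = 0.4651 s.
Fraction remaining at end-expiration = e^(−Te/τ) = e^(−0.45/0.4651) = 0.38 → 38.0%.

38.0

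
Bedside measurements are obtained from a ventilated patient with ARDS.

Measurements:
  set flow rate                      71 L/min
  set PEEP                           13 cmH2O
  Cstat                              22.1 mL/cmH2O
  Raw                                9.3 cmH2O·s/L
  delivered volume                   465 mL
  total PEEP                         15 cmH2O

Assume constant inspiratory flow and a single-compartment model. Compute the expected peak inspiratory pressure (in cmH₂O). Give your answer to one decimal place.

47.0

Flow: 71 L/min ÷ 60 = 1.1833 L/s.
Total PEEP = 15 cmH2O (set 13 + intrinsic 2); this is the baseline alveolar pressure.
Equation of motion (constant flow): PIP = Vt/C + R·V̇ + PEEP.
PIP = 465/22.1 + 9.3×1.1833 + 15 = 21.041 + 11.005 + 15 = 47.046 cmH2O.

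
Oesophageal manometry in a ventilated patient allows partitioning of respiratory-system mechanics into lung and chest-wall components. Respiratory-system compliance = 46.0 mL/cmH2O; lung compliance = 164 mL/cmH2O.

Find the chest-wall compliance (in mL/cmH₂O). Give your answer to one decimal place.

1/Ccw = 1/Crs − 1/CL.
1/Ccw = 1/46.0 − 1/164 = 0.01564.
Ccw = 63.939 mL/cmH2O.

63.9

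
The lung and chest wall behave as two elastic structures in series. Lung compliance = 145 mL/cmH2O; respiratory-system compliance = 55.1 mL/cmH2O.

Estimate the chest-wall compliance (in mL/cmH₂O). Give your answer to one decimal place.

1/Ccw = 1/Crs − 1/CL.
1/Ccw = 1/55.1 − 1/145 = 0.01125.
Ccw = 88.889 mL/cmH2O.

88.9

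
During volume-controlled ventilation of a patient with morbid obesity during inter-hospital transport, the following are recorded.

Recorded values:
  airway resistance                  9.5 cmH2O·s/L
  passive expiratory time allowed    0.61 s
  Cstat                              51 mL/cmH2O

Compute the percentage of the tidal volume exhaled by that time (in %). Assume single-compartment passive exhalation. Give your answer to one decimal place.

τ = R × C = 9.5 × 51 mL/cmH2O = 9.5 × 0.051 L/cmH2O = 0.4845 s.
Passive exhalation: V(t)/V₀ = e^(−t/τ) = e^(−0.61/0.4845) = 0.2839.
Fraction exhaled = 1 − 0.2839 = 0.7161 → 71.61%.

71.6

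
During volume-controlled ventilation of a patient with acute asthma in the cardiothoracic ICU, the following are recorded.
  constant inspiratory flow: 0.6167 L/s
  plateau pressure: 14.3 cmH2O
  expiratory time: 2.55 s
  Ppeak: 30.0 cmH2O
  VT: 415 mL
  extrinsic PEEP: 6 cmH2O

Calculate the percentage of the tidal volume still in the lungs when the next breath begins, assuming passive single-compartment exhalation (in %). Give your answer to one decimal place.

13.5

R = (PIP − Pplat)/V̇ = (30.0 − 14.3) / 0.6167 = 15.7/0.6167 = 25.458 cmH2O·s/L.
C = Vt/(Pplat − PEEP) = 415.0 / (14.3 − 6) = 415.0/8.3 = 50.0 mL/cmH2O.
τ = R × C = 25.458 × 0.05 L/cmH2O = 1.273 s.
Fraction remaining at end-expiration = e^(−Te/τ) = e^(−2.55/1.273) = 0.1349 → 13.49%.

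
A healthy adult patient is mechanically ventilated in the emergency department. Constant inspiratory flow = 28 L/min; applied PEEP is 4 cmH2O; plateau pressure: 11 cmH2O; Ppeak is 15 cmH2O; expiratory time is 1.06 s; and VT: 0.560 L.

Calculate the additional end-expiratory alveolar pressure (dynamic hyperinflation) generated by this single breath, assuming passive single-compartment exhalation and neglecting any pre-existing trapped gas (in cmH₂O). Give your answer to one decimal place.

Flow: 28 L/min ÷ 60 = 0.4667 L/s.
R = (PIP − Pplat)/V̇ = (15 − 11) / 0.4667 = 4.0/0.4667 = 8.571 cmH2O·s/L.
C = Vt/(Pplat − PEEP) = 560.0 / (11 − 4) = 560.0/7.0 = 80.0 mL/cmH2O.
τ = R × C = 8.571 × 0.08 L/cmH2O = 0.6857 s.
Fraction remaining = e^(−Te/τ) = e^(−1.06/0.6857) = 0.2131; trapped volume = 560.0 × 0.2131 = 119.34 mL.
Additional alveolar pressure from trapping ≈ V_trapped / C = 119.34 / 80.0 = 1.492 cmH2O.

1.5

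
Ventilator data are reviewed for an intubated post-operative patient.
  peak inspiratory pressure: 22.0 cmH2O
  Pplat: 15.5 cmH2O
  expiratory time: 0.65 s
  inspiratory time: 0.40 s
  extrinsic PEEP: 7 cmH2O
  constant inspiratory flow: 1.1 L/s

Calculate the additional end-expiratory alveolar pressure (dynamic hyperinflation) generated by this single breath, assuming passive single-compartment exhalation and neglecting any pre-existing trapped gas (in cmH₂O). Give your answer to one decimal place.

1.0

Vt = flow × Ti = 1.1 L/s × 0.40 s × 1000 mL/L = 440.0 mL.
R = (PIP − Pplat)/V̇ = (22.0 − 15.5) / 1.1 = 6.5/1.1 = 5.909 cmH2O·s/L.
C = Vt/(Pplat − PEEP) = 440.0 / (15.5 − 7) = 440.0/8.5 = 51.765 mL/cmH2O.
τ = R × C = 5.909 × 0.05177 L/cmH2O = 0.3059 s.
Fraction remaining = e^(−Te/τ) = e^(−0.65/0.3059) = 0.1194; trapped volume = 440.0 × 0.1194 = 52.536 mL.
Additional alveolar pressure from trapping ≈ V_trapped / C = 52.536 / 51.765 = 1.015 cmH2O.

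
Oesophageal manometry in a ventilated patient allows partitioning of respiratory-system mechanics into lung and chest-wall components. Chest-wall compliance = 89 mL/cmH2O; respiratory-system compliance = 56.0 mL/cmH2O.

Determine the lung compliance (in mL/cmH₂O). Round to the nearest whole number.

1/CL = 1/Crs − 1/Ccw.
1/CL = 1/56.0 − 1/89 = 0.006621.
CL = 151.03 mL/cmH2O.

151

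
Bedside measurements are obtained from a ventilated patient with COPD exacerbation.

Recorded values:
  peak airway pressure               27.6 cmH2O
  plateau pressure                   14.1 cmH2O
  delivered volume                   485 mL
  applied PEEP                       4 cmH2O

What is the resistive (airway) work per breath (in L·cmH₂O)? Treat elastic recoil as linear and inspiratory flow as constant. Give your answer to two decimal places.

With constant inspiratory flow the resistive pressure is constant at PIP − Pplat = 27.6 − 14.1 = 13.5 cmH2O, so resistive work = 13.5 × 0.485 = 6.548 L·cmH2O.

6.55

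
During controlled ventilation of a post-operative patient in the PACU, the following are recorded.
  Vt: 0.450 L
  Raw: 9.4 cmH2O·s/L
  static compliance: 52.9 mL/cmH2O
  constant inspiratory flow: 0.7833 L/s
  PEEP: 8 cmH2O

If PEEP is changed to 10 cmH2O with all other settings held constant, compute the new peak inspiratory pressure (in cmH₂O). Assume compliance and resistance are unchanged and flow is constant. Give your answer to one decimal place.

25.9

PIP = Vt/C + R·V̇ + PEEP (constant-flow equation of motion).
Only the baseline term changes: ΔPIP = ΔPEEP = 10 − 8 = 2.0 cmH2O.
Original PIP = 450/52.9 + 9.4×0.7833 + 8 = 23.87 cmH2O; new PIP = 23.87 + (2.0) = 25.87 cmH2O.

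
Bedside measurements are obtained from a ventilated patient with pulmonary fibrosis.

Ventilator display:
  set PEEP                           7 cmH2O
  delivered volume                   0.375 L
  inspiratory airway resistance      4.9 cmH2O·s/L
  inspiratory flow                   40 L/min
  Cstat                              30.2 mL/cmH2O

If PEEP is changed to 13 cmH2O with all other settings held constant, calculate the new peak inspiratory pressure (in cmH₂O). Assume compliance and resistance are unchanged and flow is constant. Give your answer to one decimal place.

Flow: 40 L/min ÷ 60 = 0.6667 L/s.
PIP = Vt/C + R·V̇ + PEEP (constant-flow equation of motion).
Only the baseline term changes: ΔPIP = ΔPEEP = 13 − 7 = 6.0 cmH2O.
Original PIP = 375/30.2 + 4.9×0.6667 + 7 = 22.684 cmH2O; new PIP = 22.684 + (6.0) = 28.684 cmH2O.

28.7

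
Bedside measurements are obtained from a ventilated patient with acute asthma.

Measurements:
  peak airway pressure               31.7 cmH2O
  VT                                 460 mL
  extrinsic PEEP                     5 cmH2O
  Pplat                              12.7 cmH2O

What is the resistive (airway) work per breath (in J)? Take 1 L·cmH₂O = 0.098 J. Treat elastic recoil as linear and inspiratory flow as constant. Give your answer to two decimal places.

0.86

With constant inspiratory flow the resistive pressure is constant at PIP − Pplat = 31.7 − 12.7 = 19.0 cmH2O, so resistive work = 19.0 × 0.460 = 8.74 L·cmH2O.
× 0.098 J/(L·cmH2O) → 0.8565 J.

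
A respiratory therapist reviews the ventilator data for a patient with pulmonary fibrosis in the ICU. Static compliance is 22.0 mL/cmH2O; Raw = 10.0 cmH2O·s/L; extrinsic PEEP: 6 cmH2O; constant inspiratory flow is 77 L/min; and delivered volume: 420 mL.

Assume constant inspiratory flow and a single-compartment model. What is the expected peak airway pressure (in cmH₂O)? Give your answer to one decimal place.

37.9

Flow: 77 L/min ÷ 60 = 1.2833 L/s.
Equation of motion (constant flow): PIP = Vt/C + R·V̇ + PEEP.
PIP = 420/22.0 + 10.0×1.2833 + 6 = 19.091 + 12.833 + 6 = 37.924 cmH2O.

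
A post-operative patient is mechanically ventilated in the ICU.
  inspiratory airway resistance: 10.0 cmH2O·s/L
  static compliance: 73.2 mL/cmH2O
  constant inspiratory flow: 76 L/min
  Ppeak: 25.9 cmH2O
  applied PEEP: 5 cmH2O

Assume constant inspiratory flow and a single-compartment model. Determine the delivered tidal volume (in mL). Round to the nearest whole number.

603

Flow: 76 L/min ÷ 60 = 1.2667 L/s.
Equation of motion (constant flow): PIP = Vt/C + R·V̇ + PEEP.
Vt/C = PIP − R·V̇ − PEEP = 25.9 − 12.667 − 5 = 8.233 cmH2O.
Vt = C × 8.233 = 73.2 × 8.233 = 602.66 mL.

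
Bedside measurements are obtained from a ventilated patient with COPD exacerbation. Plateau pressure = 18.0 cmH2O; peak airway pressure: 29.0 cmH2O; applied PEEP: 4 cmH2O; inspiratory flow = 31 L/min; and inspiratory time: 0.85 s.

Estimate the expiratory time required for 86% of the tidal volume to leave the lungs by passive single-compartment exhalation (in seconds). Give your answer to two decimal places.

Flow: 31 L/min ÷ 60 = 0.5167 L/s.
Vt = flow × Ti = 0.5167 L/s × 0.85 s × 1000 mL/L = 439.2 mL.
R = (PIP − Pplat)/V̇ = (29.0 − 18.0) / 0.5167 = 11.0/0.5167 = 21.289 cmH2O·s/L.
C = Vt/(Pplat − PEEP) = 439.2 / (18.0 − 4) = 439.2/14.0 = 31.371 mL/cmH2O.
τ = R × C = 21.289 × 0.03137 L/cmH2O = 0.6678 s.
t = −τ·ln(1 − 0.86) = −0.6678·ln(0.14) = 1.313 s.

1.31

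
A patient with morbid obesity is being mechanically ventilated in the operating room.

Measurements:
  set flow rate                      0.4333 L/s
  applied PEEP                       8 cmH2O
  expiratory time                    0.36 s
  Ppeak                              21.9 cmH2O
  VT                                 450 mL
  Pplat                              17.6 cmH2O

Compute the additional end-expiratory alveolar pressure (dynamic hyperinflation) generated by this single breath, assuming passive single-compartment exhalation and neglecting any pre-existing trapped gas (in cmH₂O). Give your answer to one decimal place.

4.4

R = (PIP − Pplat)/V̇ = (21.9 − 17.6) / 0.4333 = 4.3/0.4333 = 9.924 cmH2O·s/L.
C = Vt/(Pplat − PEEP) = 450.0 / (17.6 − 8) = 450.0/9.6 = 46.875 mL/cmH2O.
τ = R × C = 9.924 × 0.04688 L/cmH2O = 0.4652 s.
Fraction remaining = e^(−Te/τ) = e^(−0.36/0.4652) = 0.4612; trapped volume = 450.0 × 0.4612 = 207.54 mL.
Additional alveolar pressure from trapping ≈ V_trapped / C = 207.54 / 46.875 = 4.428 cmH2O.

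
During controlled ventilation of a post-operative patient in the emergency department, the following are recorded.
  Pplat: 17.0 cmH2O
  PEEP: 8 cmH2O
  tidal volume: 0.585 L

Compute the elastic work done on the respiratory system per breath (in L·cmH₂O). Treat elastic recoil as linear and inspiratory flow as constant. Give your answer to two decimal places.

2.63

Elastic work ≈ ½ × (Pplat − PEEP) × Vt = 0.5 × (17.0 − 8) × 0.585 L = 0.5 × 9.0 × 0.585 = 2.633 L·cmH2O.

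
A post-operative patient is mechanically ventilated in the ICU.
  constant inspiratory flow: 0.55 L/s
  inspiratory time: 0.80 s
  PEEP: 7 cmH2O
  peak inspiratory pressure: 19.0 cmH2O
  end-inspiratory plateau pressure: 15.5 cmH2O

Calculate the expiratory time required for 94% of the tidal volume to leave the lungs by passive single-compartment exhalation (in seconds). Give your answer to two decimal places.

0.93

Vt = flow × Ti = 0.55 L/s × 0.80 s × 1000 mL/L = 440.0 mL.
R = (PIP − Pplat)/V̇ = (19.0 − 15.5) / 0.55 = 3.5/0.55 = 6.364 cmH2O·s/L.
C = Vt/(Pplat − PEEP) = 440.0 / (15.5 − 7) = 440.0/8.5 = 51.765 mL/cmH2O.
τ = R × C = 6.364 × 0.05177 L/cmH2O = 0.3295 s.
t = −τ·ln(1 − 0.94) = −0.3295·ln(0.06) = 0.927 s.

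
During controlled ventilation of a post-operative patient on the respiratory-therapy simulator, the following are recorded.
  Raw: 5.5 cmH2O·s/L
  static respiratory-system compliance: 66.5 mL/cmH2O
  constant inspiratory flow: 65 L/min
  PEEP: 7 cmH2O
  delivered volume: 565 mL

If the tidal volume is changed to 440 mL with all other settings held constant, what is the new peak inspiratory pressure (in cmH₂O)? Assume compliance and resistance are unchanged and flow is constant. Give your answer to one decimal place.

Flow: 65 L/min ÷ 60 = 1.0833 L/s.
PIP = Vt/C + R·V̇ + PEEP (constant-flow equation of motion).
Only the elastic term changes: ΔPIP = ΔVt / C = (440 − 565) / 66.5 = -1.88 cmH2O.
Original PIP = 565/66.5 + 5.5×1.0833 + 7 = 21.454 cmH2O; new PIP = 21.454 + (-1.88) = 19.574 cmH2O.

19.6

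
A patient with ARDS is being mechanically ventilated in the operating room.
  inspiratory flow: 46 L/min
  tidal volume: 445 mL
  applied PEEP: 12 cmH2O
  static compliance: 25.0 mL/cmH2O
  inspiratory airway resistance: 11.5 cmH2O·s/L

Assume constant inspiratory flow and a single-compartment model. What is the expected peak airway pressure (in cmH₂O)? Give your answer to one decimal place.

38.6

Flow: 46 L/min ÷ 60 = 0.7667 L/s.
Equation of motion (constant flow): PIP = Vt/C + R·V̇ + PEEP.
PIP = 445/25.0 + 11.5×0.7667 + 12 = 17.8 + 8.817 + 12 = 38.617 cmH2O.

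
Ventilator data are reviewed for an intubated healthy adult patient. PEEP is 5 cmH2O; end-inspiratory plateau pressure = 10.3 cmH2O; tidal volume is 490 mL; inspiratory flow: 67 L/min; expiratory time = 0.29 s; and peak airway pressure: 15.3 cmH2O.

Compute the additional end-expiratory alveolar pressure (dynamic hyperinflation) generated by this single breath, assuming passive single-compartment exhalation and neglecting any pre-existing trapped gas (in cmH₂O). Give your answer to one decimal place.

2.6

Flow: 67 L/min ÷ 60 = 1.1167 L/s.
R = (PIP − Pplat)/V̇ = (15.3 − 10.3) / 1.1167 = 5.0/1.1167 = 4.477 cmH2O·s/L.
C = Vt/(Pplat − PEEP) = 490.0 / (10.3 − 5) = 490.0/5.3 = 92.453 mL/cmH2O.
τ = R × C = 4.477 × 0.09245 L/cmH2O = 0.4139 s.
Fraction remaining = e^(−Te/τ) = e^(−0.29/0.4139) = 0.4963; trapped volume = 490.0 × 0.4963 = 243.19 mL.
Additional alveolar pressure from trapping ≈ V_trapped / C = 243.19 / 92.453 = 2.63 cmH2O.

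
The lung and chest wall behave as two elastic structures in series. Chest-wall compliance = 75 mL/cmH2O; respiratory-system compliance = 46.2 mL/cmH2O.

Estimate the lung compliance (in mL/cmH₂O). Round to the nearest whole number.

1/CL = 1/Crs − 1/Ccw.
1/CL = 1/46.2 − 1/75 = 0.008312.
CL = 120.31 mL/cmH2O.

120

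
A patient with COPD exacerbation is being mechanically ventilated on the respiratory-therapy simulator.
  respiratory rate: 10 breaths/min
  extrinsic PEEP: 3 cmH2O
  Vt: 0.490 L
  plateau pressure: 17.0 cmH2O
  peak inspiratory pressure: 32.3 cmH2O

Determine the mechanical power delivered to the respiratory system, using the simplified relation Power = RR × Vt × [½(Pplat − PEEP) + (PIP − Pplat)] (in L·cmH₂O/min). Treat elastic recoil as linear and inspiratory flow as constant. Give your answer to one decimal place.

Per-breath work = Vt × [½(Pplat−PEEP) + (PIP−Pplat)] = 0.490 × [0.5×14.0 + 15.3] = 0.490 × 22.3 = 10.927 L·cmH2O.
Power = 10 × 10.927 = 109.27 L·cmH2O/min.

109.3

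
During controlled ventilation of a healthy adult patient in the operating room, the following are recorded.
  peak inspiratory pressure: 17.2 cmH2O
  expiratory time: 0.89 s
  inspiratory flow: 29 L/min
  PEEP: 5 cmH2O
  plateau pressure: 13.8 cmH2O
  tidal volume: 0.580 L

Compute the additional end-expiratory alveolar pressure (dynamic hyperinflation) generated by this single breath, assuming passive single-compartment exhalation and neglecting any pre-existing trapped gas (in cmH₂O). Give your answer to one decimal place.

1.3

Flow: 29 L/min ÷ 60 = 0.4833 L/s.
R = (PIP − Pplat)/V̇ = (17.2 − 13.8) / 0.4833 = 3.4/0.4833 = 7.035 cmH2O·s/L.
C = Vt/(Pplat − PEEP) = 580.0 / (13.8 − 5) = 580.0/8.8 = 65.909 mL/cmH2O.
τ = R × C = 7.035 × 0.06591 L/cmH2O = 0.4637 s.
Fraction remaining = e^(−Te/τ) = e^(−0.89/0.4637) = 0.1467; trapped volume = 580.0 × 0.1467 = 85.086 mL.
Additional alveolar pressure from trapping ≈ V_trapped / C = 85.086 / 65.909 = 1.291 cmH2O.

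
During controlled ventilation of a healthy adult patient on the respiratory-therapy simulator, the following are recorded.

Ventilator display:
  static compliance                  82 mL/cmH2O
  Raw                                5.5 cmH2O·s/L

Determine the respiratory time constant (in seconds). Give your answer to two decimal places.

0.45

τ = R × C = 5.5 × 82 mL/cmH2O = 5.5 × 0.082 L/cmH2O = 0.451 s.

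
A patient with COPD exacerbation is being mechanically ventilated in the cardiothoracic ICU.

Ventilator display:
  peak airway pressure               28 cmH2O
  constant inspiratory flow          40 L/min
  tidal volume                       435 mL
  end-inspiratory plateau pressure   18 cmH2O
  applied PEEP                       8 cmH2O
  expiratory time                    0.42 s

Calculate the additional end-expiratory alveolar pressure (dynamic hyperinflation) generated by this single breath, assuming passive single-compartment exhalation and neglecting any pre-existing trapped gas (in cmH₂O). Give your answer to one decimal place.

5.3

Flow: 40 L/min ÷ 60 = 0.6667 L/s.
R = (PIP − Pplat)/V̇ = (28 − 18) / 0.6667 = 10.0/0.6667 = 14.999 cmH2O·s/L.
C = Vt/(Pplat − PEEP) = 435.0 / (18 − 8) = 435.0/10.0 = 43.5 mL/cmH2O.
τ = R × C = 14.999 × 0.0435 L/cmH2O = 0.6525 s.
Fraction remaining = e^(−Te/τ) = e^(−0.42/0.6525) = 0.5254; trapped volume = 435.0 × 0.5254 = 228.55 mL.
Additional alveolar pressure from trapping ≈ V_trapped / C = 228.55 / 43.5 = 5.254 cmH2O.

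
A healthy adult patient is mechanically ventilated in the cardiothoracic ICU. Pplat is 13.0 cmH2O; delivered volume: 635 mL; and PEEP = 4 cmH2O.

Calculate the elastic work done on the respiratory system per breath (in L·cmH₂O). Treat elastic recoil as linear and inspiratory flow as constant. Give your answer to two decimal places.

2.86

Elastic work ≈ ½ × (Pplat − PEEP) × Vt = 0.5 × (13.0 − 4) × 0.635 L = 0.5 × 9.0 × 0.635 = 2.858 L·cmH2O.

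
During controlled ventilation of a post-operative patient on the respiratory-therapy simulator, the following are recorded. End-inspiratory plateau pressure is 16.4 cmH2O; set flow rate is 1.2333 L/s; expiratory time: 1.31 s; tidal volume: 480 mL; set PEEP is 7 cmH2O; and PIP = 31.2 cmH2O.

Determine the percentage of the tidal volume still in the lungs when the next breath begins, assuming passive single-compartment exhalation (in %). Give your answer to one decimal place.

R = (PIP − Pplat)/V̇ = (31.2 − 16.4) / 1.2333 = 14.8/1.2333 = 12.0 cmH2O·s/L.
C = Vt/(Pplat − PEEP) = 480.0 / (16.4 − 7) = 480.0/9.4 = 51.064 mL/cmH2O.
τ = R × C = 12.0 × 0.05106 L/cmH2O = 0.6127 s.
Fraction remaining at end-expiration = e^(−Te/τ) = e^(−1.31/0.6127) = 0.1179 → 11.79%.

11.8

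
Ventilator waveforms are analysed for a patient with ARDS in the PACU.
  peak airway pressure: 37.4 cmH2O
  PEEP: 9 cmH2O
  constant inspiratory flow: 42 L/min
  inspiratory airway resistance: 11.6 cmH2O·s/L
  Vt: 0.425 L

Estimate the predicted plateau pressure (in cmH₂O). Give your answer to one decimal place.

Flow: 42 L/min ÷ 60 = 0.7 L/s.
Pplat = PIP − Raw × flow = 37.4 − 11.6 × 0.7 = 37.4 − 8.12 = 29.28 cmH2O.

29.3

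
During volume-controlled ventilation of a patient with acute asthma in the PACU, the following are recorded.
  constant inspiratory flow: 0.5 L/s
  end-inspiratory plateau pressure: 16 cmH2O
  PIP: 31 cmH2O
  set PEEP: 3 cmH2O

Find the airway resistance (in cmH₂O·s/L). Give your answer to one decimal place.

Raw = (PIP − Pplat) / flow = (31 − 16) / 0.5 = 15.0 / 0.5 = 30.0 cmH2O·s/L.

30.0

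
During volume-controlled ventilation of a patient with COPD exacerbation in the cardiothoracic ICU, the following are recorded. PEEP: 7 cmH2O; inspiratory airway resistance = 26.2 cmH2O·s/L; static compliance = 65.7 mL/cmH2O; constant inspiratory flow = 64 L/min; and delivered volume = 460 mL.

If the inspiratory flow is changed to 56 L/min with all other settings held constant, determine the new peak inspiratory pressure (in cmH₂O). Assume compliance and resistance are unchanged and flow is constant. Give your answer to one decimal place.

38.5

Flow: 64 L/min ÷ 60 = 1.0667 L/s.
New flow: 56 L/min ÷ 60 = 0.9333 L/s.
PIP = Vt/C + R·V̇ + PEEP (constant-flow equation of motion).
Only the resistive term changes: ΔPIP = R × ΔV̇ = 26.2 × (0.9333 − 1.0667) = 26.2 × -0.1334 = -3.495 cmH2O.
Original PIP = 460/65.7 + 26.2×1.0667 + 7 = 41.949 cmH2O; new PIP = 41.949 + (-3.495) = 38.454 cmH2O.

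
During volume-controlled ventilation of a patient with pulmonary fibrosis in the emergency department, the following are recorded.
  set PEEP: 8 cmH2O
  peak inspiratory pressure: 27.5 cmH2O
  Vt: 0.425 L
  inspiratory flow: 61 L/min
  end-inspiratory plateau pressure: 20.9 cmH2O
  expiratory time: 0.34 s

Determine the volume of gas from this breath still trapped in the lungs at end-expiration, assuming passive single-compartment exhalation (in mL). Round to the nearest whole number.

87

Flow: 61 L/min ÷ 60 = 1.0167 L/s.
R = (PIP − Pplat)/V̇ = (27.5 − 20.9) / 1.0167 = 6.6/1.0167 = 6.492 cmH2O·s/L.
C = Vt/(Pplat − PEEP) = 425.0 / (20.9 − 8) = 425.0/12.9 = 32.946 mL/cmH2O.
τ = R × C = 6.492 × 0.03295 L/cmH2O = 0.2139 s.
Fraction remaining = e^(−Te/τ) = e^(−0.34/0.2139) = 0.204.
Trapped volume = 425.0 × 0.204 = 86.7 mL.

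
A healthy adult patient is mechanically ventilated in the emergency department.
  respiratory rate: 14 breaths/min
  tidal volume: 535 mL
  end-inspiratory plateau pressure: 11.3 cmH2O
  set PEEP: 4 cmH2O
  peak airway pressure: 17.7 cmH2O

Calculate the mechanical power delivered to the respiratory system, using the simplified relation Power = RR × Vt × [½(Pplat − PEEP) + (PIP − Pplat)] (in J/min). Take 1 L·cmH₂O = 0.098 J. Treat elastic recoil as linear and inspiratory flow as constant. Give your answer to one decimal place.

7.4

Per-breath work = Vt × [½(Pplat−PEEP) + (PIP−Pplat)] = 0.535 × [0.5×7.3 + 6.4] = 0.535 × 10.05 = 5.377 L·cmH2O.
Power = 14 × 5.377 = 75.278 L·cmH2O/min.
× 0.098 J/(L·cmH2O) → 7.377 J/min.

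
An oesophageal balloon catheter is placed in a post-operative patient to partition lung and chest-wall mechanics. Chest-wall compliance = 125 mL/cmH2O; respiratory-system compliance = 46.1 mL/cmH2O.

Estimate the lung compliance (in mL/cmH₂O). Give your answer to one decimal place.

1/CL = 1/Crs − 1/Ccw.
1/CL = 1/46.1 − 1/125 = 0.01369.
CL = 73.046 mL/cmH2O.

73.0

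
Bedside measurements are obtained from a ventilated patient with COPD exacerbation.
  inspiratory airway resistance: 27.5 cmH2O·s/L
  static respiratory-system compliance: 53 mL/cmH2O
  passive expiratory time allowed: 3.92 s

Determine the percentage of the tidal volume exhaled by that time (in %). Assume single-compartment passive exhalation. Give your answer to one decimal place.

τ = R × C = 27.5 × 53 mL/cmH2O = 27.5 × 0.053 L/cmH2O = 1.458 s.
Passive exhalation: V(t)/V₀ = e^(−t/τ) = e^(−3.92/1.458) = 0.06798.
Fraction exhaled = 1 − 0.06798 = 0.932 → 93.2%.

93.2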